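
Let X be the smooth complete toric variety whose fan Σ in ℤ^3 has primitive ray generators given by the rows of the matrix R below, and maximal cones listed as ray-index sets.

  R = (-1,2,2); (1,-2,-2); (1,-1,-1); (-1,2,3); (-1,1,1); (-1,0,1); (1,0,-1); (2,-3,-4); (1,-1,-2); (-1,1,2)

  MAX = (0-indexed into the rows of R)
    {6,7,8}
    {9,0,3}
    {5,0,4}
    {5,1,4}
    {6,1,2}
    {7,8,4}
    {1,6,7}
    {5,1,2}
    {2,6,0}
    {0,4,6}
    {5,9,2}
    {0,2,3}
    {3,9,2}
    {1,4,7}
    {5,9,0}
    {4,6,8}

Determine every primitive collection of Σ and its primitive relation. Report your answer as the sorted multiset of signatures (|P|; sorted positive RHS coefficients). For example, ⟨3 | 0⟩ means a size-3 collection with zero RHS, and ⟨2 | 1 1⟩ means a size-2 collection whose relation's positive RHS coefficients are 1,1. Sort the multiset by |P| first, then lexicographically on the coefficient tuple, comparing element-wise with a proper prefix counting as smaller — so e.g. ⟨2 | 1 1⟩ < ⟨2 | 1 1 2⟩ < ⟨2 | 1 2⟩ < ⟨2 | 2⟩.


Primitive collections (25):

  P = {0,1}:  v_{0} + v_{1} = 0 — sig = ⟨2 | 0⟩
  P = {2,4}:  v_{2} + v_{4} = 0 — sig = ⟨2 | 0⟩
  P = {5,6}:  v_{5} + v_{6} = 0 — sig = ⟨2 | 0⟩
  P = {8,9}:  v_{8} + v_{9} = 0 — sig = ⟨2 | 0⟩
  P = {0,7}:  v_{0} + v_{7} = v_{8} — sig = ⟨2 | 1⟩
  P = {1,8}:  v_{1} + v_{8} = v_{7} — sig = ⟨2 | 1⟩
  P = {3,7}:  v_{3} + v_{7} = v_{2} — sig = ⟨2 | 1⟩
  P = {7,9}:  v_{7} + v_{9} = v_{1} — sig = ⟨2 | 1⟩
  P = {0,8}:  v_{0} + v_{8} = v_{4} + v_{6} — sig = ⟨2 | 1 1⟩
  P = {1,3}:  v_{1} + v_{3} = v_{2} + v_{9} — sig = ⟨2 | 1 1⟩
  P = {1,9}:  v_{1} + v_{9} = v_{2} + v_{5} — sig = ⟨2 | 1 1⟩
  P = {2,8}:  v_{2} + v_{8} = v_{1} + v_{6} — sig = ⟨2 | 1 1⟩
  P = {3,4}:  v_{3} + v_{4} = v_{0} + v_{9} — sig = ⟨2 | 1 1⟩
  P = {3,8}:  v_{3} + v_{8} = v_{0} + v_{2} — sig = ⟨2 | 1 1⟩
  P = {4,9}:  v_{4} + v_{9} = v_{0} + v_{5} — sig = ⟨2 | 1 1⟩
  P = {5,8}:  v_{5} + v_{8} = v_{1} + v_{4} — sig = ⟨2 | 1 1⟩
  P = {6,9}:  v_{6} + v_{9} = v_{0} + v_{2} — sig = ⟨2 | 1 1⟩
  P = {2,7}:  v_{2} + v_{7} = 2·v_{1} + v_{6} — sig = ⟨2 | 1 2⟩
  P = {5,7}:  v_{5} + v_{7} = 2·v_{1} + v_{4} — sig = ⟨2 | 1 2⟩
  P = {3,5}:  v_{3} + v_{5} = 2·v_{9} — sig = ⟨2 | 2⟩
  P = {3,6}:  v_{3} + v_{6} = 2·v_{0} + 2·v_{2} — sig = ⟨2 | 2 2⟩
  P = {0,2,5}:  v_{0} + v_{2} + v_{5} = v_{9} — sig = ⟨3 | 1⟩
  P = {0,2,9}:  v_{0} + v_{2} + v_{9} = v_{3} — sig = ⟨3 | 1⟩
  P = {1,4,6}:  v_{1} + v_{4} + v_{6} = v_{8} — sig = ⟨3 | 1⟩
  P = {4,6,7}:  v_{4} + v_{6} + v_{7} = 2·v_{8} — sig = ⟨3 | 2⟩

Sorted signature multiset PRS(X):
[⟨2 | 0⟩, ⟨2 | 0⟩, ⟨2 | 0⟩, ⟨2 | 0⟩, ⟨2 | 1⟩, ⟨2 | 1⟩, ⟨2 | 1⟩, ⟨2 | 1⟩, ⟨2 | 1 1⟩, ⟨2 | 1 1⟩, ⟨2 | 1 1⟩, ⟨2 | 1 1⟩, ⟨2 | 1 1⟩, ⟨2 | 1 1⟩, ⟨2 | 1 1⟩, ⟨2 | 1 1⟩, ⟨2 | 1 1⟩, ⟨2 | 1 2⟩, ⟨2 | 1 2⟩, ⟨2 | 2⟩, ⟨2 | 2 2⟩, ⟨3 | 1⟩, ⟨3 | 1⟩, ⟨3 | 1⟩, ⟨3 | 2⟩]


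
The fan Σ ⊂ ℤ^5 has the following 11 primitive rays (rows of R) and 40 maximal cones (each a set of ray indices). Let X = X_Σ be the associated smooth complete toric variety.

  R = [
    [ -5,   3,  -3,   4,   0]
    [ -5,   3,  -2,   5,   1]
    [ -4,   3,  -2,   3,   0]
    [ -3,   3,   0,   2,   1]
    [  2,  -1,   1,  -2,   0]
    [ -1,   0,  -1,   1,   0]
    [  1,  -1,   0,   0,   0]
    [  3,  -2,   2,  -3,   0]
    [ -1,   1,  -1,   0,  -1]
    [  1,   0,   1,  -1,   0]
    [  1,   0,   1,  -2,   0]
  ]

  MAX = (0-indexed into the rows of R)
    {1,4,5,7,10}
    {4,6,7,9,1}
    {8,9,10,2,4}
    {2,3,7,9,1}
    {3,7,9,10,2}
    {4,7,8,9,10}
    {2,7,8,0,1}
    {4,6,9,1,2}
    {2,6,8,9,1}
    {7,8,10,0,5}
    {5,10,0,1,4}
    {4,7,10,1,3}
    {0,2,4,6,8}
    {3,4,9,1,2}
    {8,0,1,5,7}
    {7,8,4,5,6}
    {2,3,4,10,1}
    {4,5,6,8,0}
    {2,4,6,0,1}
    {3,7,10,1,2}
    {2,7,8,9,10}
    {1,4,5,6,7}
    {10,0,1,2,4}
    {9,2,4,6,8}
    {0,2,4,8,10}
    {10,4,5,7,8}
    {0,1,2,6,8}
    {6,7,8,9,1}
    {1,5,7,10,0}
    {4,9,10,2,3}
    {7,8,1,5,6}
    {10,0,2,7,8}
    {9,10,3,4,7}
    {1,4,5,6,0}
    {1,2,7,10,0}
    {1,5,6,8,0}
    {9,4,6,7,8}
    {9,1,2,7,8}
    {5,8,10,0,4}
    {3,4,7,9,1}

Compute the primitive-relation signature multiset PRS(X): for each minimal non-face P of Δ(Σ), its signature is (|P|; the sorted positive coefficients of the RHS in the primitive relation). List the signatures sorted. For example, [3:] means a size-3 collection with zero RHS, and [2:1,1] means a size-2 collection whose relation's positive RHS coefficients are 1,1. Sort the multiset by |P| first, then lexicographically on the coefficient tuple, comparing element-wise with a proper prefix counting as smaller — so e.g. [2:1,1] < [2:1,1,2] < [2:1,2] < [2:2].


Σ has 15 primitive collections:

  P={5,9}:  v_{5} + v_{9} = 0  ⇒ sig = [2:]
  P={0,9}:  v_{0} + v_{9} = v_{2}  ⇒ sig = [2:1]
  P={2,5}:  v_{2} + v_{5} = v_{0}  ⇒ sig = [2:1]
  P={6,10}:  v_{6} + v_{10} = v_{4}  ⇒ sig = [2:1]
  P={3,5}:  v_{3} + v_{5} = v_{1} + v_{10}  ⇒ sig = [2:1,1]
  P={0,3}:  v_{0} + v_{3} = v_{1} + v_{2} + v_{10}  ⇒ sig = [2:1,1,1]
  P={3,6}:  v_{3} + v_{6} = v_{1} + v_{4} + v_{9}  ⇒ sig = [2:1,1,1]
  P={3,8}:  v_{3} + v_{8} = 2·v_{2} + v_{7} + v_{9}  ⇒ sig = [2:1,1,2]
  P={2,6,7}:  v_{2} + v_{6} + v_{7} = 0  ⇒ sig = [3:]
  P={0,6,7}:  v_{0} + v_{6} + v_{7} = v_{5}  ⇒ sig = [3:1]
  P={1,4,8}:  v_{1} + v_{4} + v_{8} = v_{2}  ⇒ sig = [3:1]
  P={1,9,10}:  v_{1} + v_{9} + v_{10} = v_{3}  ⇒ sig = [3:1]
  P={2,4,7}:  v_{2} + v_{4} + v_{7} = v_{10}  ⇒ sig = [3:1]
  P={0,4,7}:  v_{0} + v_{4} + v_{7} = v_{5} + v_{10}  ⇒ sig = [3:1,1]
  P={1,8,10}:  v_{1} + v_{8} + v_{10} = 2·v_{2} + v_{7}  ⇒ sig = [3:1,2]

Hence PRS(X_Σ) =
    [2:]
    [2:1]
    [2:1]
    [2:1]
    [2:1,1]
    [2:1,1,1]
    [2:1,1,1]
    [2:1,1,2]
    [3:]
    [3:1]
    [3:1]
    [3:1]
    [3:1]
    [3:1,1]
    [3:1,2]


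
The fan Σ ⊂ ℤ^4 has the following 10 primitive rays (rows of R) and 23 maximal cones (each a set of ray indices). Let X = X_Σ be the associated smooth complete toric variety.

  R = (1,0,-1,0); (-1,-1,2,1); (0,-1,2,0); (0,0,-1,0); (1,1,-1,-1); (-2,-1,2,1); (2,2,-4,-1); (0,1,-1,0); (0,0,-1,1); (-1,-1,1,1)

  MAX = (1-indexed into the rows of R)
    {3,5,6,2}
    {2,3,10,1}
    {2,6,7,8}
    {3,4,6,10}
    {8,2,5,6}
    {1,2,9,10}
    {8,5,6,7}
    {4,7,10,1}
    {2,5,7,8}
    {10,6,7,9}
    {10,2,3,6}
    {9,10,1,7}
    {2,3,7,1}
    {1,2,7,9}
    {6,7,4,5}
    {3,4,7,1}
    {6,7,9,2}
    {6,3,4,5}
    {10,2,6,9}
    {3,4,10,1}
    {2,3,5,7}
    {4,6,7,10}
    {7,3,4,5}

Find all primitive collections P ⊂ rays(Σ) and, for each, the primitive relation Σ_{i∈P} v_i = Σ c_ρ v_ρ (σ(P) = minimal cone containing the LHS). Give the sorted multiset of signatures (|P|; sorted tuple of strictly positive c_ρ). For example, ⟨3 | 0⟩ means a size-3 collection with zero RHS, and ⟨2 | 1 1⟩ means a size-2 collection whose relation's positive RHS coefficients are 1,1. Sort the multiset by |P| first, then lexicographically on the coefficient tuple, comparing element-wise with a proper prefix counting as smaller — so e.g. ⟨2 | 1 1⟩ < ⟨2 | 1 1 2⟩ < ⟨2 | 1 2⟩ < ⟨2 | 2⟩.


16 minimal non-faces of Δ(Σ) (on 10 rays):

  P = {5,10}:  v_{5} + v_{10} = 0  ⇒ sig = ⟨2 | 0⟩
  P = {1,6}:  v_{1} + v_{6} = v_{10}  ⇒ sig = ⟨2 | 1⟩
  P = {2,4}:  v_{2} + v_{4} = v_{10}  ⇒ sig = ⟨2 | 1⟩
  P = {1,5}:  v_{1} + v_{5} = v_{3} + v_{7}  ⇒ sig = ⟨2 | 1 1⟩
  P = {1,8}:  v_{1} + v_{8} = v_{2} + v_{7}  ⇒ sig = ⟨2 | 1 1⟩
  P = {3,8}:  v_{3} + v_{8} = v_{2} + v_{5}  ⇒ sig = ⟨2 | 1 1⟩
  P = {3,9}:  v_{3} + v_{9} = v_{1} + v_{2}  ⇒ sig = ⟨2 | 1 1⟩
  P = {4,8}:  v_{4} + v_{8} = v_{6} + v_{7}  ⇒ sig = ⟨2 | 1 1⟩
  P = {5,9}:  v_{5} + v_{9} = v_{2} + v_{7}  ⇒ sig = ⟨2 | 1 1⟩
  P = {8,10}:  v_{8} + v_{10} = v_{2} + v_{6} + v_{7}  ⇒ sig = ⟨2 | 1 1 1⟩
  P = {4,9}:  v_{4} + v_{9} = v_{7} + 2·v_{10}  ⇒ sig = ⟨2 | 1 2⟩
  P = {8,9}:  v_{8} + v_{9} = 2·v_{2} + v_{6} + 2·v_{7}  ⇒ sig = ⟨2 | 1 2 2⟩
  P = {3,6,7}:  v_{3} + v_{6} + v_{7} = 0  ⇒ sig = ⟨3 | 0⟩
  P = {2,7,10}:  v_{2} + v_{7} + v_{10} = v_{9}  ⇒ sig = ⟨3 | 1⟩
  P = {3,7,10}:  v_{3} + v_{7} + v_{10} = v_{1}  ⇒ sig = ⟨3 | 1⟩
  P = {2,5,6,7}:  v_{2} + v_{5} + v_{6} + v_{7} = v_{8}  ⇒ sig = ⟨4 | 1⟩

Hence PRS(X_Σ) =
{ ⟨2 | 0⟩,  ⟨2 | 1⟩ ×2,  ⟨2 | 1 1⟩ ×6,  ⟨2 | 1 1 1⟩,  ⟨2 | 1 2⟩,  ⟨2 | 1 2 2⟩,  ⟨3 | 0⟩,  ⟨3 | 1⟩ ×2,  ⟨4 | 1⟩ }


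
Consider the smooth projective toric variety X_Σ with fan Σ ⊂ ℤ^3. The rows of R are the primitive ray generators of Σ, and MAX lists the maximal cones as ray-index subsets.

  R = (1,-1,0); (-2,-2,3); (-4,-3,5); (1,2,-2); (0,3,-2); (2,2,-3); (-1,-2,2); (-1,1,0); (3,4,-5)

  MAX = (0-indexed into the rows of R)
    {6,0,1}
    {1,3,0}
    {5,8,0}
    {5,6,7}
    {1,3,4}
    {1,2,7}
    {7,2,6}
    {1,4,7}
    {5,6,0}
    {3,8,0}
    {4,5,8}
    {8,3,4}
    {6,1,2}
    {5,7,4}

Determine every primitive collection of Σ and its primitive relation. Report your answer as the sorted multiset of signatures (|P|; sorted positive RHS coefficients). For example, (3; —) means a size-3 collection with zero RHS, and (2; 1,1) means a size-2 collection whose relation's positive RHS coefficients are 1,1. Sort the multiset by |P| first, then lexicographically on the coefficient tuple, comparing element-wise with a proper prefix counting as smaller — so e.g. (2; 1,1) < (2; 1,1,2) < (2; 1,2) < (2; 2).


16 collections generate NE(X_Σ); each relation:

  P={0,7}:  v_{0} + v_{7} = 0  so sig = (2; —)
  P={1,5}:  v_{1} + v_{5} = 0  so sig = (2; —)
  P={3,6}:  v_{3} + v_{6} = 0  so sig = (2; —)
  P={0,4}:  v_{0} + v_{4} = v_{3}  so sig = (2; 1)
  P={1,8}:  v_{1} + v_{8} = v_{3}  so sig = (2; 1)
  P={2,8}:  v_{2} + v_{8} = v_{7}  so sig = (2; 1)
  P={3,5}:  v_{3} + v_{5} = v_{8}  so sig = (2; 1)
  P={3,7}:  v_{3} + v_{7} = v_{4}  so sig = (2; 1)
  P={4,6}:  v_{4} + v_{6} = v_{7}  so sig = (2; 1)
  P={6,8}:  v_{6} + v_{8} = v_{5}  so sig = (2; 1)
  P={0,2}:  v_{0} + v_{2} = v_{1} + v_{6}  so sig = (2; 1,1)
  P={2,3}:  v_{2} + v_{3} = v_{1} + v_{7}  so sig = (2; 1,1)
  P={2,5}:  v_{2} + v_{5} = v_{6} + v_{7}  so sig = (2; 1,1)
  P={7,8}:  v_{7} + v_{8} = v_{4} + v_{5}  so sig = (2; 1,1)
  P={2,4}:  v_{2} + v_{4} = v_{1} + 2·v_{7}  so sig = (2; 1,2)
  P={1,6,7}:  v_{1} + v_{6} + v_{7} = v_{2}  so sig = (3; 1)

Hence PRS(X_Σ) =
    |P|=2: 15 collections, coeffs (), (), (), (1), (1), (1), (1), (1), (1), (1), (1,1), (1,1), (1,1), (1,1), (1,2)
    |P|=3: 1 collection, coeffs (1)


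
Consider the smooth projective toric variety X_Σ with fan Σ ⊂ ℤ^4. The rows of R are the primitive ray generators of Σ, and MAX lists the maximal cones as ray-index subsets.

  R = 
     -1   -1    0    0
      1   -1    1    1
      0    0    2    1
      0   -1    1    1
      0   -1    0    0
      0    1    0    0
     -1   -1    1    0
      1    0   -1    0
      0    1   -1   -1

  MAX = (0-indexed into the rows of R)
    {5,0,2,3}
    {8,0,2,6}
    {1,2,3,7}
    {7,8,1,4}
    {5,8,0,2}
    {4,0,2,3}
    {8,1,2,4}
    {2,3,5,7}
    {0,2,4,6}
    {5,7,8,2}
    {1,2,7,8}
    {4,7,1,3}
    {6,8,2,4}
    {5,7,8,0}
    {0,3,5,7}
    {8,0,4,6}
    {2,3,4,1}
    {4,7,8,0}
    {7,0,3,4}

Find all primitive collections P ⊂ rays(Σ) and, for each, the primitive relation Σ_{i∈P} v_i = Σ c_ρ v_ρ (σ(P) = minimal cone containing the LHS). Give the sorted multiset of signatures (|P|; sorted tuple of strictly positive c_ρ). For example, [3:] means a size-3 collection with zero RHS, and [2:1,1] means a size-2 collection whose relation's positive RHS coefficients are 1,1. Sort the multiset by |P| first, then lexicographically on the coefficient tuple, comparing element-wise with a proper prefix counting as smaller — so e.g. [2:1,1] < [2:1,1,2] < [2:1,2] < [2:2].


Primitive collections (11):

  P={3,8}:  v_{3} + v_{8} = 0  →  sig = [2:]
  P={4,5}:  v_{4} + v_{5} = 0  →  sig = [2:]
  P={6,7}:  v_{6} + v_{7} = v_{4}  →  sig = [2:1]
  P={0,1}:  v_{0} + v_{1} = v_{3} + v_{4}  →  sig = [2:1,1]
  P={1,5}:  v_{1} + v_{5} = v_{2} + v_{7}  →  sig = [2:1,1]
  P={3,6}:  v_{3} + v_{6} = v_{0} + v_{2} + v_{4}  →  sig = [2:1,1,1]
  P={5,6}:  v_{5} + v_{6} = v_{0} + v_{2} + v_{8}  →  sig = [2:1,1,1]
  P={1,6}:  v_{1} + v_{6} = v_{2} + 2·v_{4}  →  sig = [2:1,2]
  P={0,2,7}:  v_{0} + v_{2} + v_{7} = v_{3}  →  sig = [3:1]
  P={2,4,7}:  v_{2} + v_{4} + v_{7} = v_{1}  →  sig = [3:1]
  P={0,2,4,8}:  v_{0} + v_{2} + v_{4} + v_{8} = v_{6}  →  sig = [4:1]

Signatures (|P|; sorted positive RHS coefficients), sorted:
    [2:]
    [2:]
    [2:1]
    [2:1,1]
    [2:1,1]
    [2:1,1,1]
    [2:1,1,1]
    [2:1,2]
    [3:1]
    [3:1]
    [4:1]


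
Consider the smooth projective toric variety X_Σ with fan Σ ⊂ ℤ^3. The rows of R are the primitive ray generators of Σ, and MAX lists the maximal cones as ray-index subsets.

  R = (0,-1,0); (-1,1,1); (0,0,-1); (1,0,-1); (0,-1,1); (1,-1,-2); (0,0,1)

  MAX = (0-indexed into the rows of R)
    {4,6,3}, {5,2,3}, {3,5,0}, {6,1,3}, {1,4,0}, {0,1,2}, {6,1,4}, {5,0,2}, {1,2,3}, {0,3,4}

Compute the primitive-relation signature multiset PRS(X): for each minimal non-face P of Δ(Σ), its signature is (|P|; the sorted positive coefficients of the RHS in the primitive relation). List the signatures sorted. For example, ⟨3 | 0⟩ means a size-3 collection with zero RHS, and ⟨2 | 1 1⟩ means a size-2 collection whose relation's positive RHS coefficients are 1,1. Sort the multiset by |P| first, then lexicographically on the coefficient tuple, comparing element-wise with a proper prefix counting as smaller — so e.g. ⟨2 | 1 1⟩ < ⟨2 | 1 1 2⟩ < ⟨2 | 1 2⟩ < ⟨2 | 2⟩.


Minimal non-faces — 9 found among 7 rays, 10 max cones:

  • {2,6}:  v_{2} + v_{6} = 0  so sig = ⟨2 | 0⟩
  • {0,6}:  v_{0} + v_{6} = v_{4}  so sig = ⟨2 | 1⟩
  • {1,5}:  v_{1} + v_{5} = v_{2}  so sig = ⟨2 | 1⟩
  • {2,4}:  v_{2} + v_{4} = v_{0}  so sig = ⟨2 | 1⟩
  • {5,6}:  v_{5} + v_{6} = v_{0} + v_{3}  so sig = ⟨2 | 1 1⟩
  • {4,5}:  v_{4} + v_{5} = 2·v_{0} + v_{3}  so sig = ⟨2 | 1 2⟩
  • {0,1,3}:  v_{0} + v_{1} + v_{3} = 0  so sig = ⟨3 | 0⟩
  • {0,2,3}:  v_{0} + v_{2} + v_{3} = v_{5}  so sig = ⟨3 | 1⟩
  • {1,3,4}:  v_{1} + v_{3} + v_{4} = v_{6}  so sig = ⟨3 | 1⟩

Sorted signature multiset PRS(X):
    ⟨2 | 0⟩
    ⟨2 | 1⟩
    ⟨2 | 1⟩
    ⟨2 | 1⟩
    ⟨2 | 1 1⟩
    ⟨2 | 1 2⟩
    ⟨3 | 0⟩
    ⟨3 | 1⟩
    ⟨3 | 1⟩


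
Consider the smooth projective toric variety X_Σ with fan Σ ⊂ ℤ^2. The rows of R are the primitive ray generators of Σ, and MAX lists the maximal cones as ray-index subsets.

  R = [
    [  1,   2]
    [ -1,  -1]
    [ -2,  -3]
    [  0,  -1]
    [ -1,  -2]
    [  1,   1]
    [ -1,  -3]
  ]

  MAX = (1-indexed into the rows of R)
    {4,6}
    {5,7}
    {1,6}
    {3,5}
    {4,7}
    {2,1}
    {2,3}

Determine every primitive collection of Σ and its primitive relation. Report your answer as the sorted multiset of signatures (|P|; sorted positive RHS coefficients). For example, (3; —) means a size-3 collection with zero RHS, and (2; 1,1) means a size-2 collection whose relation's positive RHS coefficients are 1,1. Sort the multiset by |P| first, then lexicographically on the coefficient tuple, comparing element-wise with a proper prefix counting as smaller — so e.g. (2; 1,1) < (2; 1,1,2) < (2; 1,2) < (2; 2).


Δ(Σ) — 7 vertices, 14 min non-faces:

  P = {1,5}:  v_{1} + v_{5} = 0 — sig = (2; —)
  P = {2,6}:  v_{2} + v_{6} = 0 — sig = (2; —)
  P = {1,3}:  v_{1} + v_{3} = v_{2} — sig = (2; 1)
  P = {1,4}:  v_{1} + v_{4} = v_{6} — sig = (2; 1)
  P = {1,7}:  v_{1} + v_{7} = v_{4} — sig = (2; 1)
  P = {2,4}:  v_{2} + v_{4} = v_{5} — sig = (2; 1)
  P = {2,5}:  v_{2} + v_{5} = v_{3} — sig = (2; 1)
  P = {3,6}:  v_{3} + v_{6} = v_{5} — sig = (2; 1)
  P = {4,5}:  v_{4} + v_{5} = v_{7} — sig = (2; 1)
  P = {5,6}:  v_{5} + v_{6} = v_{4} — sig = (2; 1)
  P = {2,7}:  v_{2} + v_{7} = 2·v_{5} — sig = (2; 2)
  P = {3,4}:  v_{3} + v_{4} = 2·v_{5} — sig = (2; 2)
  P = {6,7}:  v_{6} + v_{7} = 2·v_{4} — sig = (2; 2)
  P = {3,7}:  v_{3} + v_{7} = 3·v_{5} — sig = (2; 3)

Signatures (|P|; sorted positive RHS coefficients), sorted:
{ (2; —) ×2,  (2; 1) ×8,  (2; 2) ×3,  (2; 3) }


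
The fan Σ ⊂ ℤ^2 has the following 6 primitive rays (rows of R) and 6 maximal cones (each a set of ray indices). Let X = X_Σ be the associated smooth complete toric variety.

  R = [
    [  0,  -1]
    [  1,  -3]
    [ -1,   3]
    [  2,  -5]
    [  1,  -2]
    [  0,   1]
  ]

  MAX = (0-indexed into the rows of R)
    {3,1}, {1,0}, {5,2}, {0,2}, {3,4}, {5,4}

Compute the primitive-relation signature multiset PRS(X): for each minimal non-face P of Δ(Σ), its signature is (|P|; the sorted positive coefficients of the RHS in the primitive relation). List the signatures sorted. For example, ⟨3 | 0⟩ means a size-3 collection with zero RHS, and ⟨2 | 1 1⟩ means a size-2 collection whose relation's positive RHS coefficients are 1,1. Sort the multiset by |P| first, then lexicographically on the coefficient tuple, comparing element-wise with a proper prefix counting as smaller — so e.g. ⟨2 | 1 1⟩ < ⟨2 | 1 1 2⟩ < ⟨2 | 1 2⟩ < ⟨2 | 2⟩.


Minimal non-faces — 9 found among 6 rays, 6 max cones:

  {0,5}:  v_{0} + v_{5} = 0  →  sig = ⟨2 | 0⟩
  {1,2}:  v_{1} + v_{2} = 0  →  sig = ⟨2 | 0⟩
  {0,4}:  v_{0} + v_{4} = v_{1}  →  sig = ⟨2 | 1⟩
  {1,4}:  v_{1} + v_{4} = v_{3}  →  sig = ⟨2 | 1⟩
  {1,5}:  v_{1} + v_{5} = v_{4}  →  sig = ⟨2 | 1⟩
  {2,3}:  v_{2} + v_{3} = v_{4}  →  sig = ⟨2 | 1⟩
  {2,4}:  v_{2} + v_{4} = v_{5}  →  sig = ⟨2 | 1⟩
  {0,3}:  v_{0} + v_{3} = 2·v_{1}  →  sig = ⟨2 | 2⟩
  {3,5}:  v_{3} + v_{5} = 2·v_{4}  →  sig = ⟨2 | 2⟩

so the primitive-relation signature multiset is
    ⟨2 | 0⟩
    ⟨2 | 0⟩
    ⟨2 | 1⟩
    ⟨2 | 1⟩
    ⟨2 | 1⟩
    ⟨2 | 1⟩
    ⟨2 | 1⟩
    ⟨2 | 2⟩
    ⟨2 | 2⟩


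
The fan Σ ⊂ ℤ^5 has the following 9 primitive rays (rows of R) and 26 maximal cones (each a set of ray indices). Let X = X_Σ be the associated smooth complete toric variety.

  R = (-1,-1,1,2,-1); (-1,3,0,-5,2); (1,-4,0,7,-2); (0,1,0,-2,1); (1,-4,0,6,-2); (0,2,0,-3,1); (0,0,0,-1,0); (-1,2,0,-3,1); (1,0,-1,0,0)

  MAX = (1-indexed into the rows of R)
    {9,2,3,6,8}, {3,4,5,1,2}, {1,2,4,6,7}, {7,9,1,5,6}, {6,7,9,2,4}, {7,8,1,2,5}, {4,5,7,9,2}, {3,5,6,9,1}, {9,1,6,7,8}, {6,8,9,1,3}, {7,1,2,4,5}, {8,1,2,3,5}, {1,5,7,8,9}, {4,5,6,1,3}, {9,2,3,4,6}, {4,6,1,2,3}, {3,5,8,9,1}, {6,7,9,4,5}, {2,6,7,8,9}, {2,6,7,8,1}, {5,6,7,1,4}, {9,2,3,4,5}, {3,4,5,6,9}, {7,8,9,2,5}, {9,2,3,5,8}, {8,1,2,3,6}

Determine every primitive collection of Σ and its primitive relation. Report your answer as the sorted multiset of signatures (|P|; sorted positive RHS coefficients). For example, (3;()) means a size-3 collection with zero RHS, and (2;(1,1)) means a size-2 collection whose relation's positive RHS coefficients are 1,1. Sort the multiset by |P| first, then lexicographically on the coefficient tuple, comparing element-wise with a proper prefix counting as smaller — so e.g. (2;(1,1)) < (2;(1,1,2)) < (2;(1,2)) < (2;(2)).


The 6 primitive collections of Σ (r=9, n=5):

  P={3,7}:  v_{3} + v_{7} = v_{5}  so sig = (2;(1))
  P={4,8}:  v_{4} + v_{8} = v_{2}  so sig = (2;(1))
  P={1,4,9}:  v_{1} + v_{4} + v_{9} = 0  so sig = (3;())
  P={5,6,8}:  v_{5} + v_{6} + v_{8} = 0  so sig = (3;())
  P={1,2,9}:  v_{1} + v_{2} + v_{9} = v_{8}  so sig = (3;(1))
  P={2,5,6}:  v_{2} + v_{5} + v_{6} = v_{4}  so sig = (3;(1))

Sorted signature multiset PRS(X):
    (2;(1))
    (2;(1))
    (3;())
    (3;())
    (3;(1))
    (3;(1))


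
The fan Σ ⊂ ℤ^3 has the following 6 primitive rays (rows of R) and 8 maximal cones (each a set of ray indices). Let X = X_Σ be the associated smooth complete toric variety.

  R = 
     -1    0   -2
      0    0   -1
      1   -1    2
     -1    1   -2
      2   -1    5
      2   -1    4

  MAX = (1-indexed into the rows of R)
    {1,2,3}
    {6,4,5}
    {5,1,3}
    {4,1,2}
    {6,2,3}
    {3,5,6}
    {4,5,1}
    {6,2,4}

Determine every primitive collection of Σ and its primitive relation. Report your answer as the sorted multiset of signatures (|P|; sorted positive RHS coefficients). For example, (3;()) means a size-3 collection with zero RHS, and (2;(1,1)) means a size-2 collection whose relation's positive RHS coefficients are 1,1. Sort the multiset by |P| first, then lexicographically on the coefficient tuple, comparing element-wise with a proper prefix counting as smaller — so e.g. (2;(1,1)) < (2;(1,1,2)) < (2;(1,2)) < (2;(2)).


3 collections generate NE(X_Σ); each relation:

  • {3,4}:  v_{3} + v_{4} = 0 — sig = (2;())
  • {1,6}:  v_{1} + v_{6} = v_{3} — sig = (2;(1))
  • {2,5}:  v_{2} + v_{5} = v_{6} — sig = (2;(1))

Signatures (|P|; sorted positive RHS coefficients), sorted:
    (2;())
    (2;(1))
    (2;(1))


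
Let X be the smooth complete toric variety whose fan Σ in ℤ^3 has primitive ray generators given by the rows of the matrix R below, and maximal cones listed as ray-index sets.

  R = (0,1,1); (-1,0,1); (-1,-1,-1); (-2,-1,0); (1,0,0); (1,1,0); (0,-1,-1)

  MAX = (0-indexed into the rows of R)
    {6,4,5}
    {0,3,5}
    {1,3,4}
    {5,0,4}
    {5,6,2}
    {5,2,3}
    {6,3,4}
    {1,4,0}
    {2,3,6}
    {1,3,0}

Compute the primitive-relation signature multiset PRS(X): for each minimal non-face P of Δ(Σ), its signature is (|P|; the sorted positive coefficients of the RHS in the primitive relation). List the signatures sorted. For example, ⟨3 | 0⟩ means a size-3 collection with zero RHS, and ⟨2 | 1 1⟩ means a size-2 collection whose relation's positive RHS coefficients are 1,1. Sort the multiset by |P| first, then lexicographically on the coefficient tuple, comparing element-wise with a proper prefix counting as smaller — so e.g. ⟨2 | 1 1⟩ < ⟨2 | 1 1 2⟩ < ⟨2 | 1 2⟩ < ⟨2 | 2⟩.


|primitive collections| = 9. Relations:

  {0,6}:  v_{0} + v_{6} = 0 — sig = ⟨2 | 0⟩
  {1,2}:  v_{1} + v_{2} = v_{3} — sig = ⟨2 | 1⟩
  {1,5}:  v_{1} + v_{5} = v_{0} — sig = ⟨2 | 1⟩
  {2,4}:  v_{2} + v_{4} = v_{6} — sig = ⟨2 | 1⟩
  {0,2}:  v_{0} + v_{2} = v_{3} + v_{5} — sig = ⟨2 | 1 1⟩
  {1,6}:  v_{1} + v_{6} = v_{3} + v_{4} — sig = ⟨2 | 1 1⟩
  {3,4,5}:  v_{3} + v_{4} + v_{5} = 0 — sig = ⟨3 | 0⟩
  {0,3,4}:  v_{0} + v_{3} + v_{4} = v_{1} — sig = ⟨3 | 1⟩
  {3,5,6}:  v_{3} + v_{5} + v_{6} = v_{2} — sig = ⟨3 | 1⟩

Signatures (|P|; sorted positive RHS coefficients), sorted:
{ ⟨2 | 0⟩,  ⟨2 | 1⟩ ×3,  ⟨2 | 1 1⟩ ×2,  ⟨3 | 0⟩,  ⟨3 | 1⟩ ×2 }


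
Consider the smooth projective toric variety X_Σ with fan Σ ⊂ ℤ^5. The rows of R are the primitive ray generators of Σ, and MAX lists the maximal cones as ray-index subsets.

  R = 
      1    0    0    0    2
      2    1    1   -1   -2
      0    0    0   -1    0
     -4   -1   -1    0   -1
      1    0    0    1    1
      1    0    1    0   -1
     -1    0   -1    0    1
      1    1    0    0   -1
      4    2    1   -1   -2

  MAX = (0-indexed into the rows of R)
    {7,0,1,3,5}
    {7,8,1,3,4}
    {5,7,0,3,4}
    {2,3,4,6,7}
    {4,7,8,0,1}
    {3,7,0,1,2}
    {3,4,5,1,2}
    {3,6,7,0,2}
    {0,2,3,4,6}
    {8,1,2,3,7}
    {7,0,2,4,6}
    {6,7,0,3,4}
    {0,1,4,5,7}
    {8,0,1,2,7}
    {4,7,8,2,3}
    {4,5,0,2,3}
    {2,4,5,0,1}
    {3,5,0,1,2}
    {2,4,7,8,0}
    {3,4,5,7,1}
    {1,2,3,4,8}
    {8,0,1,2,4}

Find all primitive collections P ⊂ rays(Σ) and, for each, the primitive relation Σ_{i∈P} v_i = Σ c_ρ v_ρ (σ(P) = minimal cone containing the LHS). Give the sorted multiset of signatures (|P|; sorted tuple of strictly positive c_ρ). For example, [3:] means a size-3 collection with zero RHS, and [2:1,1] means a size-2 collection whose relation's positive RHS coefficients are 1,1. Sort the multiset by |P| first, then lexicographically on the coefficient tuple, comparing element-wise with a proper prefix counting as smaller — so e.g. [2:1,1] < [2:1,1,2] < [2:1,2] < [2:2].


The 9 primitive collections of Σ (r=9, n=5):

  P={5,6}:  v_{5} + v_{6} = 0  →  sig = [2:]
  P={1,6}:  v_{1} + v_{6} = v_{2} + v_{7}  →  sig = [2:1,1]
  P={5,8}:  v_{5} + v_{8} = 2·v_{1} + v_{4}  →  sig = [2:1,2]
  P={6,8}:  v_{6} + v_{8} = 2·v_{2} + v_{4} + 2·v_{7}  →  sig = [2:1,2,2]
  P={2,5,7}:  v_{2} + v_{5} + v_{7} = v_{1}  →  sig = [3:1]
  P={0,3,8}:  v_{0} + v_{3} + v_{8} = v_{2} + v_{7}  →  sig = [3:1,1]
  P={0,1,3,4}:  v_{0} + v_{1} + v_{3} + v_{4} = 0  →  sig = [4:]
  P={1,2,4,7}:  v_{1} + v_{2} + v_{4} + v_{7} = v_{8}  →  sig = [4:1]
  P={0,2,3,4,7}:  v_{0} + v_{2} + v_{3} + v_{4} + v_{7} = v_{6}  →  sig = [5:1]

Sorted signature multiset PRS(X):
    |P|=2: 4 collections, coeffs (), (1,1), (1,2), (1,2,2)
    |P|=3: 2 collections, coeffs (1), (1,1)
    |P|=4: 2 collections, coeffs (), (1)
    |P|=5: 1 collection, coeffs (1)


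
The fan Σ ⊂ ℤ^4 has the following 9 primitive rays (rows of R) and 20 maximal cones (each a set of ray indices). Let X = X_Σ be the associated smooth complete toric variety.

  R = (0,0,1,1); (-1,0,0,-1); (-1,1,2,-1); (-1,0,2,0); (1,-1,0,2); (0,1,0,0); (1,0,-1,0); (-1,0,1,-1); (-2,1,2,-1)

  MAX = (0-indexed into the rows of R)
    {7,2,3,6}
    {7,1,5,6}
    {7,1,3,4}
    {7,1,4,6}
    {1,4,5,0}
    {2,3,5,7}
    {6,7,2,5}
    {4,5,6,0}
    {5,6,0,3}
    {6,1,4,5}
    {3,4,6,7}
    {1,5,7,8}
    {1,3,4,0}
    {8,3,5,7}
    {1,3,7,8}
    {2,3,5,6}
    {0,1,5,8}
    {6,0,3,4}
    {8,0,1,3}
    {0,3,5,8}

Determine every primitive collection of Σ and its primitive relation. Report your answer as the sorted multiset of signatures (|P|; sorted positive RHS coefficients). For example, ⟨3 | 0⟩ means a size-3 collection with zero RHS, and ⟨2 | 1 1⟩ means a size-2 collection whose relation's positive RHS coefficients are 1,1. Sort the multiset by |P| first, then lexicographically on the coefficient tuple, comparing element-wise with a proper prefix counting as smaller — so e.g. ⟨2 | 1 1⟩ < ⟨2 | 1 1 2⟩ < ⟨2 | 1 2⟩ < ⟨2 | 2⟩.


13 minimal non-faces of Δ(Σ) (on 9 rays):

  {0,7}:  v_{0} + v_{7} = v_{3}  →  sig = ⟨2 | 1⟩
  {6,8}:  v_{6} + v_{8} = v_{5} + v_{7}  →  sig = ⟨2 | 1 1⟩
  {2,4}:  v_{2} + v_{4} = v_{0} + v_{3} + v_{6}  →  sig = ⟨2 | 1 1 1⟩
  {0,2}:  v_{0} + v_{2} = 2·v_{3} + v_{5} + v_{6}  →  sig = ⟨2 | 1 1 2⟩
  {1,2}:  v_{1} + v_{2} = v_{5} + 2·v_{7}  →  sig = ⟨2 | 1 2⟩
  {4,8}:  v_{4} + v_{8} = 2·v_{0} + v_{1}  →  sig = ⟨2 | 1 2⟩
  {2,8}:  v_{2} + v_{8} = v_{3} + 2·v_{5} + 2·v_{7}  →  sig = ⟨2 | 1 2 2⟩
  {0,1,6}:  v_{0} + v_{1} + v_{6} = 0  →  sig = ⟨3 | 0⟩
  {1,3,5}:  v_{1} + v_{3} + v_{5} = v_{8}  →  sig = ⟨3 | 1⟩
  {1,3,6}:  v_{1} + v_{3} + v_{6} = v_{7}  →  sig = ⟨3 | 1⟩
  {4,5,7}:  v_{4} + v_{5} + v_{7} = v_{0}  →  sig = ⟨3 | 1⟩
  {3,4,5}:  v_{3} + v_{4} + v_{5} = 2·v_{0}  →  sig = ⟨3 | 2⟩
  {3,5,6,7}:  v_{3} + v_{5} + v_{6} + v_{7} = v_{2}  →  sig = ⟨4 | 1⟩

Hence PRS(X_Σ) =
{ ⟨2 | 1⟩,  ⟨2 | 1 1⟩,  ⟨2 | 1 1 1⟩,  ⟨2 | 1 1 2⟩,  ⟨2 | 1 2⟩ ×2,  ⟨2 | 1 2 2⟩,  ⟨3 | 0⟩,  ⟨3 | 1⟩ ×3,  ⟨3 | 2⟩,  ⟨4 | 1⟩ }


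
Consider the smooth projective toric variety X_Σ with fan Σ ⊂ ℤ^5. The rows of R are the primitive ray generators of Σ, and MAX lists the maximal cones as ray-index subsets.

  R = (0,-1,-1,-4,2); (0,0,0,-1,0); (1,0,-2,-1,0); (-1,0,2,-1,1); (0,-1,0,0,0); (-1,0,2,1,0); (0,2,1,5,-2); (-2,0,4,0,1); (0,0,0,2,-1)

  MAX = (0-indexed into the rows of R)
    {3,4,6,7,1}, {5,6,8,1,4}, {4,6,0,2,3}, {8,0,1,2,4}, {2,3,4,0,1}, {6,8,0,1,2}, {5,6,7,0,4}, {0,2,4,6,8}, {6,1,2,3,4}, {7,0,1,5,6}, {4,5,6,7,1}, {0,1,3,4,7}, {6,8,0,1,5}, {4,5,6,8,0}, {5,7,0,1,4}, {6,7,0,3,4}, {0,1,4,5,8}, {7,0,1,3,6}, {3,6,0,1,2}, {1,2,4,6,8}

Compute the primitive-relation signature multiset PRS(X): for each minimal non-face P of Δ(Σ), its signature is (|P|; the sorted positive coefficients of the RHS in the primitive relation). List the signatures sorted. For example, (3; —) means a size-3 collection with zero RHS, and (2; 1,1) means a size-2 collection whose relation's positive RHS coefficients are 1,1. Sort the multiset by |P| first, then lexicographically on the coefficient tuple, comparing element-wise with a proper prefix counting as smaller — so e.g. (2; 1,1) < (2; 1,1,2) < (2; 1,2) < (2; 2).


|primitive collections| = 6. Relations:

  P={2,5}:  v_{2} + v_{5} = 0 — sig = (2; —)
  P={2,7}:  v_{2} + v_{7} = v_{3} — sig = (2; 1)
  P={3,5}:  v_{3} + v_{5} = v_{7} — sig = (2; 1)
  P={3,8}:  v_{3} + v_{8} = v_{5} — sig = (2; 1)
  P={7,8}:  v_{7} + v_{8} = 2·v_{5} — sig = (2; 2)
  P={0,1,4,6}:  v_{0} + v_{1} + v_{4} + v_{6} = 0 — sig = (4; —)

Signatures (|P|; sorted positive RHS coefficients), sorted:
    (2; —)
    (2; 1)
    (2; 1)
    (2; 1)
    (2; 2)
    (4; —)


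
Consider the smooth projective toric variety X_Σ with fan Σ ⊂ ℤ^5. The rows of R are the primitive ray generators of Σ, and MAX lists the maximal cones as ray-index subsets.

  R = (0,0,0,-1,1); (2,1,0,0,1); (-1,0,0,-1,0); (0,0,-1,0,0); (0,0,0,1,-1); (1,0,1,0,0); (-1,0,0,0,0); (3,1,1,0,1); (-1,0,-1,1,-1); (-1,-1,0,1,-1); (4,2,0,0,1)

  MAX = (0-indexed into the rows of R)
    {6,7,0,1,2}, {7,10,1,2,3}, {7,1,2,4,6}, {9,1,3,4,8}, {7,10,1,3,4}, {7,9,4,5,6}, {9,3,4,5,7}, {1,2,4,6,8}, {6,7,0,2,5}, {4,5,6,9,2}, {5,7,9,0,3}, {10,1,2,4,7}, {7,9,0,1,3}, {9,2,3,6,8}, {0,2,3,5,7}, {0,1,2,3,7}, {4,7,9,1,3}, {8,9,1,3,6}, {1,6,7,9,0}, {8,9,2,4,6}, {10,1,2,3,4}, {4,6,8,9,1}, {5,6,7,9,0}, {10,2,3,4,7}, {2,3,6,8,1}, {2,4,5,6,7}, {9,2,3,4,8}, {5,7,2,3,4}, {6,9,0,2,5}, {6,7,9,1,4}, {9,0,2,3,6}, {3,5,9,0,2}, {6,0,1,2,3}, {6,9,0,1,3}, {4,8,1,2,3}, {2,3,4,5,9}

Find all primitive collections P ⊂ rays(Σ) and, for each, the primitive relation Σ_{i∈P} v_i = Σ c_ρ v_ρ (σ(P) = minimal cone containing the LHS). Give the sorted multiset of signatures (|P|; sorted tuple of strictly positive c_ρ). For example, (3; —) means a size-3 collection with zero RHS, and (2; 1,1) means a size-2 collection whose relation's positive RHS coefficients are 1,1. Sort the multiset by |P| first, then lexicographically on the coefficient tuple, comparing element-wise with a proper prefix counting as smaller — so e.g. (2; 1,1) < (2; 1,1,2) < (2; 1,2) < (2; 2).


|primitive collections| = 16. Relations:

  P={0,4}:  v_{0} + v_{4} = 0 — sig = (2; —)
  P={1,5}:  v_{1} + v_{5} = v_{7} — sig = (2; 1)
  P={5,8}:  v_{5} + v_{8} = v_{4} — sig = (2; 1)
  P={0,8}:  v_{0} + v_{8} = v_{3} + v_{6} — sig = (2; 1,1)
  P={7,8}:  v_{7} + v_{8} = v_{1} + v_{4} — sig = (2; 1,1)
  P={9,10}:  v_{9} + v_{10} = v_{3} + v_{4} + v_{7} — sig = (2; 1,1,1)
  P={0,10}:  v_{0} + v_{10} = v_{1} + v_{2} + v_{3} + v_{7} — sig = (2; 1,1,1,1)
  P={5,10}:  v_{5} + v_{10} = v_{2} + v_{3} + v_{4} + 2·v_{7} — sig = (2; 1,1,1,2)
  P={6,10}:  v_{6} + v_{10} = 2·v_{1} + v_{2} + v_{4} — sig = (2; 1,1,2)
  P={8,10}:  v_{8} + v_{10} = 2·v_{1} + v_{2} + v_{3} + 2·v_{4} — sig = (2; 1,1,2,2)
  P={1,2,9}:  v_{1} + v_{2} + v_{9} = 0 — sig = (3; —)
  P={3,5,6}:  v_{3} + v_{5} + v_{6} = 0 — sig = (3; —)
  P={2,7,9}:  v_{2} + v_{7} + v_{9} = v_{5} — sig = (3; 1)
  P={3,4,6}:  v_{3} + v_{4} + v_{6} = v_{8} — sig = (3; 1)
  P={3,6,7}:  v_{3} + v_{6} + v_{7} = v_{1} — sig = (3; 1)
  P={1,2,3,4,7}:  v_{1} + v_{2} + v_{3} + v_{4} + v_{7} = v_{10} — sig = (5; 1)

Sorted signature multiset PRS(X):
    |P|=2: 10 collections, coeffs (), (1), (1), (1,1), (1,1), (1,1,1), (1,1,1,1), (1,1,1,2), (1,1,2), (1,1,2,2)
    |P|=3: 5 collections, coeffs (), (), (1), (1), (1)
    |P|=5: 1 collection, coeffs (1)


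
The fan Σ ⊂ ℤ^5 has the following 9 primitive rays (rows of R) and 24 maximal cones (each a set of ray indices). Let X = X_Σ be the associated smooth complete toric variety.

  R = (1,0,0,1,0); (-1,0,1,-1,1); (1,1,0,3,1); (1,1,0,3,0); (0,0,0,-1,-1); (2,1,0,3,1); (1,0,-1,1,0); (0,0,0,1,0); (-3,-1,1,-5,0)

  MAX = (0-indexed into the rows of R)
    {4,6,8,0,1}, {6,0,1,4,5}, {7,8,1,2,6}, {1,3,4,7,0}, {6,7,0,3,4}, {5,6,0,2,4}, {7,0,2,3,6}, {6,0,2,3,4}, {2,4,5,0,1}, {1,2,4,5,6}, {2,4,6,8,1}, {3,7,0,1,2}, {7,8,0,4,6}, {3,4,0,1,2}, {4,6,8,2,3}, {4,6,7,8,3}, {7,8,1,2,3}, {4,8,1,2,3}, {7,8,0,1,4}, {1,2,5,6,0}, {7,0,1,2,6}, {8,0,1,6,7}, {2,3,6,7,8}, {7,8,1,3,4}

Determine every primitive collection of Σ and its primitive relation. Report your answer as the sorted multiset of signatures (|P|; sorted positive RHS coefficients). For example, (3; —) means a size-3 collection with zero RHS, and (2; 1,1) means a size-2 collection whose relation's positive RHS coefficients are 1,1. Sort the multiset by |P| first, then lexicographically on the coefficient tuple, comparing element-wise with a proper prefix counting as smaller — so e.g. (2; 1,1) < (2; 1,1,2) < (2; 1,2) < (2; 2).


Minimal non-faces — 9 found among 9 rays, 24 max cones:

  P={5,7}:  v_{5} + v_{7} = v_{0} + v_{2} — sig = (2; 1,1)
  P={3,5}:  v_{3} + v_{5} = v_{0} + 2·v_{2} + v_{4} — sig = (2; 1,1,2)
  P={5,8}:  v_{5} + v_{8} = 2·v_{1} + v_{4} + v_{6} — sig = (2; 1,1,2)
  P={0,2,8}:  v_{0} + v_{2} + v_{8} = v_{1} — sig = (3; 1)
  P={1,3,6}:  v_{1} + v_{3} + v_{6} = v_{2} — sig = (3; 1)
  P={2,4,7}:  v_{2} + v_{4} + v_{7} = v_{3} — sig = (3; 1)
  P={0,3,8}:  v_{0} + v_{3} + v_{8} = v_{1} + v_{4} + v_{7} — sig = (3; 1,1,1)
  P={1,4,6,7}:  v_{1} + v_{4} + v_{6} + v_{7} = 0 — sig = (4; —)
  P={0,1,2,4,6}:  v_{0} + v_{1} + v_{2} + v_{4} + v_{6} = v_{5} — sig = (5; 1)

so the primitive-relation signature multiset is
    (2; 1,1)
    (2; 1,1,2)
    (2; 1,1,2)
    (3; 1)
    (3; 1)
    (3; 1)
    (3; 1,1,1)
    (4; —)
    (5; 1)


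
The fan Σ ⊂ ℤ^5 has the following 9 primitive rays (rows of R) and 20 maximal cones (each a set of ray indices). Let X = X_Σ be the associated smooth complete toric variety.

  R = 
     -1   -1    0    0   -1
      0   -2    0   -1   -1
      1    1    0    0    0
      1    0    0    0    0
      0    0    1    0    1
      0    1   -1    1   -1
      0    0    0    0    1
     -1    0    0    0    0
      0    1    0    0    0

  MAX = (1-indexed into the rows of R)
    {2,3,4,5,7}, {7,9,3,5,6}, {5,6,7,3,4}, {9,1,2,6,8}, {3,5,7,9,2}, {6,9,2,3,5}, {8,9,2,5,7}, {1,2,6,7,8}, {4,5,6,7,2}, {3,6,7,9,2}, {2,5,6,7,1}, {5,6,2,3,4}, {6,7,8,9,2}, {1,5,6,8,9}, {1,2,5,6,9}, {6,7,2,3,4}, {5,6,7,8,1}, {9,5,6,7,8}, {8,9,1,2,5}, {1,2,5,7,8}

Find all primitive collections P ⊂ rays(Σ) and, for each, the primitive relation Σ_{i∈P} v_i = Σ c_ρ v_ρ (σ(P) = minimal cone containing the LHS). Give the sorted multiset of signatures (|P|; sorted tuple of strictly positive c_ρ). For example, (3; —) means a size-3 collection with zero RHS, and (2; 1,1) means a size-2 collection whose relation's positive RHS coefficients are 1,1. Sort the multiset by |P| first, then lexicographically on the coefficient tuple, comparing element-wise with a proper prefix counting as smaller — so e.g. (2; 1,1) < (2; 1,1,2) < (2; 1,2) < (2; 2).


Primitive collections (9):

  {4,8}:  v_{4} + v_{8} = 0  ⟹  sig = (2; —)
  {3,8}:  v_{3} + v_{8} = v_{9}  ⟹  sig = (2; 1)
  {4,9}:  v_{4} + v_{9} = v_{3}  ⟹  sig = (2; 1)
  {1,4}:  v_{1} + v_{4} = v_{2} + v_{5} + v_{6}  ⟹  sig = (2; 1,1,1)
  {1,3}:  v_{1} + v_{3} = v_{2} + v_{5} + v_{6} + v_{9}  ⟹  sig = (2; 1,1,1,1)
  {1,7,9}:  v_{1} + v_{7} + v_{9} = v_{8}  ⟹  sig = (3; 1)
  {2,5,6,8}:  v_{2} + v_{5} + v_{6} + v_{8} = v_{1}  ⟹  sig = (4; 1)
  {2,5,6,7,9}:  v_{2} + v_{5} + v_{6} + v_{7} + v_{9} = 0  ⟹  sig = (5; —)
  {2,3,5,6,7}:  v_{2} + v_{3} + v_{5} + v_{6} + v_{7} = v_{4}  ⟹  sig = (5; 1)

Signatures (|P|; sorted positive RHS coefficients), sorted:
[(2; —), (2; 1), (2; 1), (2; 1,1,1), (2; 1,1,1,1), (3; 1), (4; 1), (5; —), (5; 1)]


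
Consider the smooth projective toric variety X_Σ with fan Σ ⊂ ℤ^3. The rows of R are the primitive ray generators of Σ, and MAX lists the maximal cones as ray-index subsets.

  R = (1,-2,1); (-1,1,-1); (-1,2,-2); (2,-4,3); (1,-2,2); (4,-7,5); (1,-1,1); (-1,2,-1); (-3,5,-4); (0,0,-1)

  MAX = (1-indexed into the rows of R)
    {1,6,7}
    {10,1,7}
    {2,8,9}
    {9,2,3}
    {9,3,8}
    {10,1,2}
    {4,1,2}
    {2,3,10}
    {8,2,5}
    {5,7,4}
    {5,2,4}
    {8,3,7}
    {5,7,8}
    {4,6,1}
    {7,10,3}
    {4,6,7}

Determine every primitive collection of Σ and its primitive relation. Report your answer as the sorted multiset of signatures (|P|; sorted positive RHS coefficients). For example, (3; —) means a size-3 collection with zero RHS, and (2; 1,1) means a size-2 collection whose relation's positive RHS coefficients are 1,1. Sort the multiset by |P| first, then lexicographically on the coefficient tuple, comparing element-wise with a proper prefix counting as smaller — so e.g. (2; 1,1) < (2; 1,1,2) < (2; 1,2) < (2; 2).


|primitive collections| = 23. Relations:

  {1,8}:  v_{1} + v_{8} = 0  ⟹  sig = (2; —)
  {2,7}:  v_{2} + v_{7} = 0  ⟹  sig = (2; —)
  {3,5}:  v_{3} + v_{5} = 0  ⟹  sig = (2; —)
  {1,3}:  v_{1} + v_{3} = v_{10}  ⟹  sig = (2; 1)
  {1,5}:  v_{1} + v_{5} = v_{4}  ⟹  sig = (2; 1)
  {3,4}:  v_{3} + v_{4} = v_{1}  ⟹  sig = (2; 1)
  {4,8}:  v_{4} + v_{8} = v_{5}  ⟹  sig = (2; 1)
  {4,9}:  v_{4} + v_{9} = v_{2}  ⟹  sig = (2; 1)
  {5,10}:  v_{5} + v_{10} = v_{1}  ⟹  sig = (2; 1)
  {6,9}:  v_{6} + v_{9} = v_{1}  ⟹  sig = (2; 1)
  {8,10}:  v_{8} + v_{10} = v_{3}  ⟹  sig = (2; 1)
  {1,9}:  v_{1} + v_{9} = v_{2} + v_{3}  ⟹  sig = (2; 1,1)
  {2,6}:  v_{2} + v_{6} = v_{1} + v_{4}  ⟹  sig = (2; 1,1)
  {5,9}:  v_{5} + v_{9} = v_{2} + v_{8}  ⟹  sig = (2; 1,1)
  {6,8}:  v_{6} + v_{8} = v_{4} + v_{7}  ⟹  sig = (2; 1,1)
  {7,9}:  v_{7} + v_{9} = v_{3} + v_{8}  ⟹  sig = (2; 1,1)
  {3,6}:  v_{3} + v_{6} = 2·v_{1} + v_{7}  ⟹  sig = (2; 1,2)
  {5,6}:  v_{5} + v_{6} = 2·v_{4} + v_{7}  ⟹  sig = (2; 1,2)
  {9,10}:  v_{9} + v_{10} = v_{2} + 2·v_{3}  ⟹  sig = (2; 1,2)
  {6,10}:  v_{6} + v_{10} = 3·v_{1} + v_{7}  ⟹  sig = (2; 1,3)
  {4,10}:  v_{4} + v_{10} = 2·v_{1}  ⟹  sig = (2; 2)
  {1,4,7}:  v_{1} + v_{4} + v_{7} = v_{6}  ⟹  sig = (3; 1)
  {2,3,8}:  v_{2} + v_{3} + v_{8} = v_{9}  ⟹  sig = (3; 1)

Signatures (|P|; sorted positive RHS coefficients), sorted:
{ (2; —) ×3,  (2; 1) ×8,  (2; 1,1) ×5,  (2; 1,2) ×3,  (2; 1,3),  (2; 2),  (3; 1) ×2 }


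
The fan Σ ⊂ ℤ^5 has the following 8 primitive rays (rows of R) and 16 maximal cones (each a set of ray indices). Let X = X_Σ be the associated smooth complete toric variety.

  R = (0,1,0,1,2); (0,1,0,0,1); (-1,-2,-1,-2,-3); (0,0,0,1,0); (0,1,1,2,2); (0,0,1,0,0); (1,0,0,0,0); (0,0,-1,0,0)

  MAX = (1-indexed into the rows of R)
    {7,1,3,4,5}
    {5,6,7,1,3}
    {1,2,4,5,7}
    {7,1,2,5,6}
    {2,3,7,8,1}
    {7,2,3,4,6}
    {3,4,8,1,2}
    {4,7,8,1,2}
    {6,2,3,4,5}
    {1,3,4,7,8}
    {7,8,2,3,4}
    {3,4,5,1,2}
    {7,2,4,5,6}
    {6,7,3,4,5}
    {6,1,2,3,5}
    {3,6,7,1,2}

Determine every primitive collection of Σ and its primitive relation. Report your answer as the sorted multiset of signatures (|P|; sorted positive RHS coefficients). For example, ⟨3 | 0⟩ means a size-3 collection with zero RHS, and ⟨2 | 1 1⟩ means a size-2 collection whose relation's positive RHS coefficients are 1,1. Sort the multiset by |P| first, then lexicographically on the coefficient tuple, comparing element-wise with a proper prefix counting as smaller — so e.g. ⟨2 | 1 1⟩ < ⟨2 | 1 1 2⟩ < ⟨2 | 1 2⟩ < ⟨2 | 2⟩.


Σ has 5 primitive collections:

  P={6,8}:  v_{6} + v_{8} = 0  →  sig = ⟨2 | 0⟩
  P={5,8}:  v_{5} + v_{8} = v_{1} + v_{4}  →  sig = ⟨2 | 1 1⟩
  P={1,4,6}:  v_{1} + v_{4} + v_{6} = v_{5}  →  sig = ⟨3 | 1⟩
  P={2,3,5,7}:  v_{2} + v_{3} + v_{5} + v_{7} = 0  →  sig = ⟨4 | 0⟩
  P={1,2,3,4,7}:  v_{1} + v_{2} + v_{3} + v_{4} + v_{7} = v_{8}  →  sig = ⟨5 | 1⟩

Signatures (|P|; sorted positive RHS coefficients), sorted:
    |P|=2: 2 collections, coeffs (), (1,1)
    |P|=3: 1 collection, coeffs (1)
    |P|=4: 1 collection, coeffs ()
    |P|=5: 1 collection, coeffs (1)


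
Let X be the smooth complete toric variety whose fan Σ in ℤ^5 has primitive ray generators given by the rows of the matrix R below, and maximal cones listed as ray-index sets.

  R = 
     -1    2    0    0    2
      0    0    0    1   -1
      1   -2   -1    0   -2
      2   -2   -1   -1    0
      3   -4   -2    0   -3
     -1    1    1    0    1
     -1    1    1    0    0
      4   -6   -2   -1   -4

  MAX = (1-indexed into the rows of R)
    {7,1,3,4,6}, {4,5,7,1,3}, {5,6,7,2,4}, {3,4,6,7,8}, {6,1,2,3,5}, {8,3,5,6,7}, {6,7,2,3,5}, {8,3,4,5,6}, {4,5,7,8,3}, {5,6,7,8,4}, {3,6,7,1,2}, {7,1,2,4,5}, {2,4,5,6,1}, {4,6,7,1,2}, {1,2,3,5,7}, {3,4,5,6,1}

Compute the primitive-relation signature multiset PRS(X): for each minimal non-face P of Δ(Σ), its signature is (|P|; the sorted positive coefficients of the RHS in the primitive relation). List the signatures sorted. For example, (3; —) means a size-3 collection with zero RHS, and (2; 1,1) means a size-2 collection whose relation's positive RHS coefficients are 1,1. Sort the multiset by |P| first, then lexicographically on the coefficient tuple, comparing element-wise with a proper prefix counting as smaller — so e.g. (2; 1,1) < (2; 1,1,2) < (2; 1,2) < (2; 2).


5 minimal non-faces of Δ(Σ) (on 8 rays):

  P={1,8}:  v_{1} + v_{8} = v_{3} + v_{4}  ⇒ sig = (2; 1,1)
  P={2,8}:  v_{2} + v_{8} = 2·v_{5} + v_{6} + v_{7}  ⇒ sig = (2; 1,1,2)
  P={2,3,4}:  v_{2} + v_{3} + v_{4} = v_{5}  ⇒ sig = (3; 1)
  P={1,5,6,7}:  v_{1} + v_{5} + v_{6} + v_{7} = 0  ⇒ sig = (4; —)
  P={3,4,5,6,7}:  v_{3} + v_{4} + v_{5} + v_{6} + v_{7} = v_{8}  ⇒ sig = (5; 1)

Signatures (|P|; sorted positive RHS coefficients), sorted:
[(2; 1,1), (2; 1,1,2), (3; 1), (4; —), (5; 1)]
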